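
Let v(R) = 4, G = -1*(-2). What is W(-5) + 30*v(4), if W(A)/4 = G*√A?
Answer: 120 + 8*I*√5 ≈ 120.0 + 17.889*I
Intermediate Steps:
G = 2
W(A) = 8*√A (W(A) = 4*(2*√A) = 8*√A)
W(-5) + 30*v(4) = 8*√(-5) + 30*4 = 8*(I*√5) + 120 = 8*I*√5 + 120 = 120 + 8*I*√5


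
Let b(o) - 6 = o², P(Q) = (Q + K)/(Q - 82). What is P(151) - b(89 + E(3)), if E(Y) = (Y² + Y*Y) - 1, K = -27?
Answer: -775574/69 ≈ -11240.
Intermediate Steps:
E(Y) = -1 + 2*Y² (E(Y) = (Y² + Y²) - 1 = 2*Y² - 1 = -1 + 2*Y²)
P(Q) = (-27 + Q)/(-82 + Q) (P(Q) = (Q - 27)/(Q - 82) = (-27 + Q)/(-82 + Q))
b(o) = 6 + o²
P(151) - b(89 + E(3)) = (-27 + 151)/(-82 + 151) - (6 + (89 + (-1 + 2*3²))²) = 124/69 - (6 + (89 + (-1 + 2*9))²) = (1/69)*124 - (6 + (89 + (-1 + 18))²) = 124/69 - (6 + (89 + 17)²) = 124/69 - (6 + 106²) = 124/69 - (6 + 11236) = 124/69 - 1*11242 = 124/69 - 11242 = -775574/69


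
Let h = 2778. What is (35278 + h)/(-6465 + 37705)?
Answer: 67/55 ≈ 1.2182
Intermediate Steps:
(35278 + h)/(-6465 + 37705) = (35278 + 2778)/(-6465 + 37705) = 38056/31240 = 38056*(1/31240) = 67/55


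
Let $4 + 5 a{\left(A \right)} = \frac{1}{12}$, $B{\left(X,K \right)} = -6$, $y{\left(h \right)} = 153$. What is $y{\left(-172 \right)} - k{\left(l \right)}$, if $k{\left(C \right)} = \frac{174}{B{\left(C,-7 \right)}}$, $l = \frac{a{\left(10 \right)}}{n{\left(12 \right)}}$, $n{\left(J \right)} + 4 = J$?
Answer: $182$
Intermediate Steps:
$n{\left(J \right)} = -4 + J$
$a{\left(A \right)} = - \frac{47}{60}$ ($a{\left(A \right)} = - \frac{4}{5} + \frac{1}{5 \cdot 12} = - \frac{4}{5} + \frac{1}{5} \cdot \frac{1}{12} = - \frac{4}{5} + \frac{1}{60} = - \frac{47}{60}$)
$l = - \frac{47}{480}$ ($l = - \frac{47}{60 \left(-4 + 12\right)} = - \frac{47}{60 \cdot 8} = \left(- \frac{47}{60}\right) \frac{1}{8} = - \frac{47}{480} \approx -0.097917$)
$k{\left(C \right)} = -29$ ($k{\left(C \right)} = \frac{174}{-6} = 174 \left(- \frac{1}{6}\right) = -29$)
$y{\left(-172 \right)} - k{\left(l \right)} = 153 - -29 = 153 + 29 = 182$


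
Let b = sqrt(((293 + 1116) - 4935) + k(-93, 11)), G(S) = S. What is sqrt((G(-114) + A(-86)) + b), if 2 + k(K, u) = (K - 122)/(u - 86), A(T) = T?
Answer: sqrt(-45000 + 165*I*sqrt(6555))/15 ≈ 2.0769 + 14.294*I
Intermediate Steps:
k(K, u) = -2 + (-122 + K)/(-86 + u) (k(K, u) = -2 + (K - 122)/(u - 86) = -2 + (-122 + K)/(-86 + u))
b = 11*I*sqrt(6555)/15 (b = sqrt(((293 + 1116) - 4935) + (50 - 93 - 2*11)/(-86 + 11)) = sqrt((1409 - 4935) + (50 - 93 - 22)/(-75)) = sqrt(-3526 - 1/75*(-65)) = sqrt(-3526 + 13/15) = sqrt(-52877/15) = 11*I*sqrt(6555)/15 ≈ 59.373*I)
sqrt((G(-114) + A(-86)) + b) = sqrt((-114 - 86) + 11*I*sqrt(6555)/15) = sqrt(-200 + 11*I*sqrt(6555)/15)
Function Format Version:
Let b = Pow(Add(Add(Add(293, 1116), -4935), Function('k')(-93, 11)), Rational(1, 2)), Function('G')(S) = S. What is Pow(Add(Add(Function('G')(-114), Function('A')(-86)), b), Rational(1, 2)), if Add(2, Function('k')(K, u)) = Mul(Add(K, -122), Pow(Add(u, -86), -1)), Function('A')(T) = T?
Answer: Mul(Rational(1, 15), Pow(Add(-45000, Mul(165, I, Pow(6555, Rational(1, 2)))), Rational(1, 2))) ≈ Add(2.0769, Mul(14.294, I))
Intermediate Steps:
Function('k')(K, u) = Add(-2, Mul(Pow(Add(-86, u), -1), Add(-122, K))) (Function('k')(K, u) = Add(-2, Mul(Add(K, -122), Pow(Add(u, -86), -1))) = Add(-2, Mul(Add(-122, K), Pow(Add(-86, u), -1))) = Add(-2, Mul(Pow(Add(-86, u), -1), Add(-122, K))))
b = Mul(Rational(11, 15), I, Pow(6555, Rational(1, 2))) (b = Pow(Add(Add(Add(293, 1116), -4935), Mul(Pow(Add(-86, 11), -1), Add(50, -93, Mul(-2, 11)))), Rational(1, 2)) = Pow(Add(Add(1409, -4935), Mul(Pow(-75, -1), Add(50, -93, -22))), Rational(1, 2)) = Pow(Add(-3526, Mul(Rational(-1, 75), -65)), Rational(1, 2)) = Pow(Add(-3526, Rational(13, 15)), Rational(1, 2)) = Pow(Rational(-52877, 15), Rational(1, 2)) = Mul(Rational(11, 15), I, Pow(6555, Rational(1, 2))) ≈ Mul(59.373, I))
Pow(Add(Add(Function('G')(-114), Function('A')(-86)), b), Rational(1, 2)) = Pow(Add(Add(-114, -86), Mul(Rational(11, 15), I, Pow(6555, Rational(1, 2)))), Rational(1, 2)) = Pow(Add(-200, Mul(Rational(11, 15), I, Pow(6555, Rational(1, 2)))), Rational(1, 2))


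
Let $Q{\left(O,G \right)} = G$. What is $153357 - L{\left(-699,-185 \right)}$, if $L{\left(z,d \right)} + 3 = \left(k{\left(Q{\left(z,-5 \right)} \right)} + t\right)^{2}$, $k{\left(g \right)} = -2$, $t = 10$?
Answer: $153296$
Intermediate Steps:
$L{\left(z,d \right)} = 61$ ($L{\left(z,d \right)} = -3 + \left(-2 + 10\right)^{2} = -3 + 8^{2} = -3 + 64 = 61$)
$153357 - L{\left(-699,-185 \right)} = 153357 - 61 = 153296$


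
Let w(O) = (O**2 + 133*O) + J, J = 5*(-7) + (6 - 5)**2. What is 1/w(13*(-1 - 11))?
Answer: 1/3554 ≈ 0.00028137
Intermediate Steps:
J = -34 (J = -35 + 1**2 = -35 + 1 = -34)
w(O) = -34 + O**2 + 133*O (w(O) = (O**2 + 133*O) - 34 = -34 + O**2 + 133*O)
1/w(13*(-1 - 11)) = 1/(-34 + (13*(-1 - 11))**2 + 133*(13*(-1 - 11))) = 1/(-34 + (13*(-12))**2 + 133*(13*(-12))) = 1/(-34 + (-156)**2 + 133*(-156)) = 1/(-34 + 24336 - 20748) = 1/3554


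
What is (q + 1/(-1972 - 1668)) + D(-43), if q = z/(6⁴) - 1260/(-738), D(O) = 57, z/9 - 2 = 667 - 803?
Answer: 38801533/671580 ≈ 57.776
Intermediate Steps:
z = -1206 (z = 18 + 9*(667 - 803) = 18 + 9*(-136) = 18 - 1224 = -1206)
q = 2293/2952 (q = -1206/(6⁴) - 1260/(-738) = -1206/1296 - 1260*(-1/738) = -1206*1/1296 + 70/41 = -67/72 + 70/41 = 2293/2952 ≈ 0.77676)
(q + 1/(-1972 - 1668)) + D(-43) = (2293/2952 + 1/(-1972 - 1668)) + 57 = (2293/2952 + 1/(-3640)) + 57 = (2293/2952 - 1/3640) + 57 = 521473/671580 + 57 = 38801533/671580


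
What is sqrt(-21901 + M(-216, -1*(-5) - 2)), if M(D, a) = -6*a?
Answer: I*sqrt(21919) ≈ 148.05*I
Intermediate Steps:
sqrt(-21901 + M(-216, -1*(-5) - 2)) = sqrt(-21901 - 6*(-1*(-5) - 2)) = sqrt(-21901 - 6*(5 - 2)) = sqrt(-21901 - 6*3) = sqrt(-21901 - 18) = sqrt(-21919) = I*sqrt(21919)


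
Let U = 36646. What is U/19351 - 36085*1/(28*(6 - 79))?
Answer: 110455037/5650492 ≈ 19.548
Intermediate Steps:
U/19351 - 36085*1/(28*(6 - 79)) = 36646/19351 - 36085*1/(28*(6 - 79)) = 36646*(1/19351) - 36085/(28*(-73)) = 36646/19351 - 36085/(-2044) = 36646/19351 - 36085*(-1/2044) = 36646/19351 + 5155/292 = 110455037/5650492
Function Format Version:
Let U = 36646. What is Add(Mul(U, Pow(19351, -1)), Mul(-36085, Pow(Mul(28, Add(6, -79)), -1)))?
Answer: Rational(110455037, 5650492) ≈ 19.548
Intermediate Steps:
Add(Mul(U, Pow(19351, -1)), Mul(-36085, Pow(Mul(28, Add(6, -79)), -1))) = Add(Mul(36646, Pow(19351, -1)), Mul(-36085, Pow(Mul(28, Add(6, -79)), -1))) = Add(Mul(36646, Rational(1, 19351)), Mul(-36085, Pow(Mul(28, -73), -1))) = Add(Rational(36646, 19351), Mul(-36085, Pow(-2044, -1))) = Add(Rational(36646, 19351), Mul(-36085, Rational(-1, 2044))) = Add(Rational(36646, 19351), Rational(5155, 292)) = Rational(110455037, 5650492)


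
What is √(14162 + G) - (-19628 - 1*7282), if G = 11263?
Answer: 26910 + 15*√113 ≈ 27069.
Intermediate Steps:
√(14162 + G) - (-19628 - 1*7282) = √(14162 + 11263) - (-19628 - 1*7282) = √25425 - (-19628 - 7282) = 15*√113 - 1*(-26910) = 15*√113 + 26910 = 26910 + 15*√113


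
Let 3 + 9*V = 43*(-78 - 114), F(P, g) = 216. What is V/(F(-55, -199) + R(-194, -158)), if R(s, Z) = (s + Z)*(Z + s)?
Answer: -2753/372360 ≈ -0.0073934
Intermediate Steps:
R(s, Z) = (Z + s)² (R(s, Z) = (Z + s)*(Z + s) = (Z + s)²)
V = -2753/3 (V = -⅓ + (43*(-78 - 114))/9 = -⅓ + (43*(-192))/9 = -⅓ + (⅑)*(-8256) = -⅓ - 2752/3 = -2753/3 ≈ -917.67)
V/(F(-55, -199) + R(-194, -158)) = -2753/(3*(216 + (-158 - 194)²)) = -2753/(3*(216 + (-352)²)) = -2753/(3*(216 + 123904)) = -2753/3/124120 = -2753/3*1/124120 = -2753/372360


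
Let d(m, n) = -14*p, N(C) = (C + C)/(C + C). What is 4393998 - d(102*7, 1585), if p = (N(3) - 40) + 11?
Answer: 4393606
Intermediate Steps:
N(C) = 1 (N(C) = (2*C)/((2*C)) = (2*C)*(1/(2*C)) = 1)
p = -28 (p = (1 - 40) + 11 = -39 + 11 = -28)
d(m, n) = 392 (d(m, n) = -14*(-28) = 392)
4393998 - d(102*7, 1585) = 4393998 - 1*392 = 4393998 - 392 = 4393606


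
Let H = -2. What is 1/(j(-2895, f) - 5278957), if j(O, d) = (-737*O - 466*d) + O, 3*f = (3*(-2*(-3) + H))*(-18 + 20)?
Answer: -1/3151965 ≈ -3.1726e-7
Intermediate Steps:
f = 8 (f = ((3*(-2*(-3) - 2))*(-18 + 20))/3 = ((3*(6 - 2))*2)/3 = ((3*4)*2)/3 = (12*2)/3 = (1/3)*24 = 8)
j(O, d) = -736*O - 466*d
1/(j(-2895, f) - 5278957) = 1/((-736*(-2895) - 466*8) - 5278957) = 1/((2130720 - 3728) - 5278957) = 1/(2126992 - 5278957) = 1/(-3151965) = -1/3151965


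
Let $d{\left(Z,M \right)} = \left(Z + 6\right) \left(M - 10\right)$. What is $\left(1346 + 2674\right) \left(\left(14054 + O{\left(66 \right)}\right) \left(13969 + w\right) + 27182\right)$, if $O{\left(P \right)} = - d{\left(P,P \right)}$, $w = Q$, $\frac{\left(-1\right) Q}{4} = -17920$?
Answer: $3450773869200$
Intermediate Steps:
$Q = 71680$ ($Q = \left(-4\right) \left(-17920\right) = 71680$)
$w = 71680$
$d{\left(Z,M \right)} = \left(-10 + M\right) \left(6 + Z\right)$ ($d{\left(Z,M \right)} = \left(6 + Z\right) \left(-10 + M\right) = \left(-10 + M\right) \left(6 + Z\right)$)
$O{\left(P \right)} = 60 - P^{2} + 4 P$ ($O{\left(P \right)} = - (-60 - 10 P + 6 P + P P) = - (-60 - 10 P + 6 P + P^{2}) = - (-60 + P^{2} - 4 P) = 60 - P^{2} + 4 P$)
$\left(1346 + 2674\right) \left(\left(14054 + O{\left(66 \right)}\right) \left(13969 + w\right) + 27182\right) = \left(1346 + 2674\right) \left(\left(14054 + \left(60 - 66^{2} + 4 \cdot 66\right)\right) \left(13969 + 71680\right) + 27182\right) = 4020 \left(\left(14054 + \left(60 - 4356 + 264\right)\right) 85649 + 27182\right) = 4020 \left(\left(14054 - 4032\right) 85649 + 27182\right) = 4020 \left(10022 \cdot 85649 + 27182\right) = 4020 \left(858374278 + 27182\right) = 4020 \cdot 858401460 = 3450773869200$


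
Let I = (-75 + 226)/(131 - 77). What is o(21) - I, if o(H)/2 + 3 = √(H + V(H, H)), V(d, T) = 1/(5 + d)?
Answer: -475/54 + √14222/13 ≈ 0.37724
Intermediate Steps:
I = 151/54 ≈ 2.7963
o(H) = -6 + 2*√(H + 1/(5 + H))
o(21) - I = (-6 + 2*√((1 + 21*(5 + 21))/(5 + 21))) - 1*151/54 = (-6 + 2*√((1 + 21*26)/26)) - 151/54 = (-6 + 2*√((1 + 546)/26)) - 151/54 = (-6 + 2*√((1/26)*547)) - 151/54 = (-6 + 2*√(547/26)) - 151/54 = (-6 + 2*(√14222/26)) - 151/54 = (-6 + √14222/13) - 151/54 = -475/54 + √14222/13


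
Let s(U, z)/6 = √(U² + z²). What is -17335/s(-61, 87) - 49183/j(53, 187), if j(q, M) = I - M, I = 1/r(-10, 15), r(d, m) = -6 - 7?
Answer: 639379/2432 - 3467*√11290/13548 ≈ 235.71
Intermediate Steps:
r(d, m) = -13
I = -1/13 (I = 1/(-13) = -1/13 ≈ -0.076923)
j(q, M) = -1/13 - M
s(U, z) = 6*√(U² + z²)
-17335/s(-61, 87) - 49183/j(53, 187) = -17335*1/(6*√((-61)² + 87²)) - 49183/(-1/13 - 1*187) = -17335*1/(6*√(3721 + 7569)) - 49183/(-1/13 - 187) = -17335*√11290/67740 - 49183/(-2432/13) = -3467*√11290/13548 - 49183*(-13/2432) = -3467*√11290/13548 + 639379/2432 = 639379/2432 - 3467*√11290/13548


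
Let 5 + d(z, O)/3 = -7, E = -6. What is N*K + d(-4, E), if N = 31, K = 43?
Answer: 1297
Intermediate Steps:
d(z, O) = -36 (d(z, O) = -15 + 3*(-7) = -15 - 21 = -36)
N*K + d(-4, E) = 31*43 - 36 = 1333 - 36 = 1297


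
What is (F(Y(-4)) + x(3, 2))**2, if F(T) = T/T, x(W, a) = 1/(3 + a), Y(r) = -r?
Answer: 36/25 ≈ 1.4400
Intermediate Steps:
F(T) = 1
(F(Y(-4)) + x(3, 2))**2 = (1 + 1/(3 + 2))**2 = (1 + 1/5)**2 = (6/5)**2 = 36/25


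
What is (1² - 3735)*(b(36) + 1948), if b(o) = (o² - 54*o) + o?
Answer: -4988624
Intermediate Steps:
b(o) = o² - 53*o
(1² - 3735)*(b(36) + 1948) = (1² - 3735)*(36*(-53 + 36) + 1948) = (1 - 3735)*(36*(-17) + 1948) = -3734*(-612 + 1948) = -3734*1336 = -4988624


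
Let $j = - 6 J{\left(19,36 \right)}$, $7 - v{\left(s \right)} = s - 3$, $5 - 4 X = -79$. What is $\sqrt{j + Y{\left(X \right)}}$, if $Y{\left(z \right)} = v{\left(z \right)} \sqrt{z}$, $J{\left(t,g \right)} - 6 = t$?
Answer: $\sqrt{-150 - 11 \sqrt{21}} \approx 14.157 i$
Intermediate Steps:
$X = 21$ ($X = \frac{5}{4} - - \frac{79}{4} = \frac{5}{4} + \frac{79}{4} = 21$)
$v{\left(s \right)} = 10 - s$ ($v{\left(s \right)} = 7 - \left(s - 3\right) = 7 - \left(-3 + s\right) = 10 - s$)
$J{\left(t,g \right)} = 6 + t$
$Y{\left(z \right)} = \sqrt{z} \left(10 - z\right)$ ($Y{\left(z \right)} = \left(10 - z\right) \sqrt{z} = \sqrt{z} \left(10 - z\right)$)
$j = -150$ ($j = - 6 \left(6 + 19\right) = \left(-6\right) 25 = -150$)
$\sqrt{j + Y{\left(X \right)}} = \sqrt{-150 + \sqrt{21} \left(10 - 21\right)} = \sqrt{-150 + \sqrt{21} \left(-11\right)} = \sqrt{-150 - 11 \sqrt{21}}$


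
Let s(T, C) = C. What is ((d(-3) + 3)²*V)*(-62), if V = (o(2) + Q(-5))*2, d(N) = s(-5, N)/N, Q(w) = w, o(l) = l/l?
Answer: 7936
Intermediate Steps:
o(l) = 1
d(N) = 1 (d(N) = N/N = 1)
V = -8 (V = (1 - 5)*2 = -4*2 = -8)
((d(-3) + 3)²*V)*(-62) = ((1 + 3)²*(-8))*(-62) = (4²*(-8))*(-62) = (16*(-8))*(-62) = -128*(-62) = 7936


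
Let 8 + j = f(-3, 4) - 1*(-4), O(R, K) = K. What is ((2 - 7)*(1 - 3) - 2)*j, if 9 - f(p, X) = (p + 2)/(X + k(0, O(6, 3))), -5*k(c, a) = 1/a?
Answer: 2480/59 ≈ 42.034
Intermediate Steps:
k(c, a) = -1/(5*a)
f(p, X) = 9 - (2 + p)/(-1/15 + X) (f(p, X) = 9 - (p + 2)/(X - 1/5/3) = 9 - (2 + p)/(X - 1/5*1/3) = 9 - (2 + p)/(X - 1/15) = 9 - (2 + p)/(-1/15 + X))
j = 310/59 (j = -8 + (3*(-13 - 5*(-3) + 45*4)/(-1 + 15*4) - 1*(-4)) = -8 + (3*(-13 + 15 + 180)/(-1 + 60) + 4) = -8 + (3*182/59 + 4) = -8 + (3*(1/59)*182 + 4) = -8 + (546/59 + 4) = -8 + 782/59 = 310/59 ≈ 5.2542)
((2 - 7)*(1 - 3) - 2)*j = ((2 - 7)*(1 - 3) - 2)*(310/59) = (-5*(-2) - 2)*(310/59) = (10 - 2)*(310/59) = 8*(310/59) = 2480/59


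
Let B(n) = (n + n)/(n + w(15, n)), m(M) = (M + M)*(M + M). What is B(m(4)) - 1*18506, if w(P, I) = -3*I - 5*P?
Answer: -3756846/203 ≈ -18507.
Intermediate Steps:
w(P, I) = -5*P - 3*I
m(M) = 4*M² (m(M) = (2*M)*(2*M) = 4*M²)
B(n) = 2*n/(-75 - 2*n) (B(n) = (n + n)/(n + (-5*15 - 3*n)) = (2*n)/(n + (-75 - 3*n)) = (2*n)/(-75 - 2*n) = 2*n/(-75 - 2*n))
B(m(4)) - 1*18506 = -2*4*4²/(75 + 2*(4*4²)) - 1*18506 = -2*4*16/(75 + 2*(4*16)) - 18506 = -2*64/(75 + 2*64) - 18506 = -2*64/(75 + 128) - 18506 = -2*64/203 - 18506 = -2*64*1/203 - 18506 = -128/203 - 18506 = -3756846/203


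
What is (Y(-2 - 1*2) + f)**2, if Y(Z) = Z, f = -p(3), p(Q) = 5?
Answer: 81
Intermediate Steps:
f = -5 (f = -1*5 = -5)
(Y(-2 - 1*2) + f)**2 = ((-2 - 1*2) - 5)**2 = ((-2 - 2) - 5)**2 = (-4 - 5)**2 = (-9)**2 = 81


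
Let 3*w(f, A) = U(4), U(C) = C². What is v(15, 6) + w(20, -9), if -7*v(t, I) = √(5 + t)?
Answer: 16/3 - 2*√5/7 ≈ 4.6945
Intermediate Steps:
v(t, I) = -√(5 + t)/7
w(f, A) = 16/3 (w(f, A) = (⅓)*4² = (⅓)*16 = 16/3)
v(15, 6) + w(20, -9) = -√(5 + 15)/7 + 16/3 = -2*√5/7 + 16/3 = 16/3 - 2*√5/7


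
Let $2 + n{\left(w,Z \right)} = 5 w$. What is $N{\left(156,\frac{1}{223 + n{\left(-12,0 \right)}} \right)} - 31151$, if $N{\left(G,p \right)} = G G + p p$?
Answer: $- \frac{176651614}{25921} \approx -6815.0$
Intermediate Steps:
$n{\left(w,Z \right)} = -2 + 5 w$
$N{\left(G,p \right)} = G^{2} + p^{2}$
$N{\left(156,\frac{1}{223 + n{\left(-12,0 \right)}} \right)} - 31151 = \left(156^{2} + \left(\frac{1}{223 + \left(-2 + 5 \left(-12\right)\right)}\right)^{2}\right) - 31151 = \left(24336 + \left(\frac{1}{223 - 62}\right)^{2}\right) - 31151 = \left(24336 + \left(\frac{1}{161}\right)^{2}\right) - 31151 = \left(24336 + \frac{1}{25921}\right) - 31151 = \frac{630813457}{25921} - 31151 = - \frac{176651614}{25921}$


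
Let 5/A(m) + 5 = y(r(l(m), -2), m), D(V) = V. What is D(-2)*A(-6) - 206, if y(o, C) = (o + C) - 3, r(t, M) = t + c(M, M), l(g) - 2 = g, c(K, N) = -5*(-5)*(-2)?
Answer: -6999/34 ≈ -205.85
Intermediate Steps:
c(K, N) = -50 (c(K, N) = 25*(-2) = -50)
l(g) = 2 + g
r(t, M) = -50 + t (r(t, M) = t - 50 = -50 + t)
y(o, C) = -3 + C + o (y(o, C) = (C + o) - 3 = -3 + C + o)
A(m) = 5/(-56 + 2*m) (A(m) = 5/(-5 + (-3 + m + (-50 + (2 + m)))) = 5/(-5 + (-3 + m + (-48 + m))) = 5/(-5 + (-51 + 2*m)) = 5/(-56 + 2*m))
D(-2)*A(-6) - 206 = -5/(-28 - 6) - 206 = -5/(-34) - 206 = -5*(-1)/34 - 206 = -2*(-5/68) - 206 = 5/34 - 206 = -6999/34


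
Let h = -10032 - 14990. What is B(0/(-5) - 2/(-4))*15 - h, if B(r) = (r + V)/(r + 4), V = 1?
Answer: 25027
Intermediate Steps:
B(r) = (1 + r)/(4 + r) (B(r) = (r + 1)/(r + 4) = (1 + r)/(4 + r))
h = -25022
B(0/(-5) - 2/(-4))*15 - h = ((1 + (0/(-5) - 2/(-4)))/(4 + (0/(-5) - 2/(-4))))*15 - 1*(-25022) = ((1 + (0*(-⅕) - 2*(-¼)))/(4 + (0*(-⅕) - 2*(-¼))))*15 + 25022 = ((1 + (0 + ½))/(4 + (0 + ½)))*15 + 25022 = ((1 + ½)/(4 + ½))*15 + 25022 = ((3/2)/(9/2))*15 + 25022 = ((2/9)*(3/2))*15 + 25022 = (⅓)*15 + 25022 = 5 + 25022 = 25027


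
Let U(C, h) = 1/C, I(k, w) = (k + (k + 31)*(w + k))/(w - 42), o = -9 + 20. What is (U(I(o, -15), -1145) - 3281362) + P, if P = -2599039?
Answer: -923222900/157 ≈ -5.8804e+6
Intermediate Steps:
o = 11
I(k, w) = (k + (31 + k)*(k + w))/(-42 + w)
(U(I(o, -15), -1145) - 3281362) + P = (1/((11² + 31*(-15) + 32*11 + 11*(-15))/(-42 - 15)) - 3281362) - 2599039 = (1/((121 - 465 + 352 - 165)/(-57)) - 3281362) - 2599039 = (1/(-1/57*(-157)) - 3281362) - 2599039 = (1/(157/57) - 3281362) - 2599039 = (57/157 - 3281362) - 2599039 = -515173777/157 - 2599039 = -923222900/157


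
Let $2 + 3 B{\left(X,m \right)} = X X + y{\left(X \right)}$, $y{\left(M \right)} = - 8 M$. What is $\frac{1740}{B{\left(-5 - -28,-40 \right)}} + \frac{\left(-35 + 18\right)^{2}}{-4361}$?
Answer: $\frac{462557}{30527} \approx 15.152$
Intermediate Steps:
$B{\left(X,m \right)} = - \frac{2}{3} - \frac{8 X}{3} + \frac{X^{2}}{3}$ ($B{\left(X,m \right)} = - \frac{2}{3} + \frac{X X - 8 X}{3} = - \frac{2}{3} + \frac{X^{2} - 8 X}{3} = - \frac{2}{3} + \left(- \frac{8 X}{3} + \frac{X^{2}}{3}\right) = - \frac{2}{3} - \frac{8 X}{3} + \frac{X^{2}}{3}$)
$\frac{1740}{B{\left(-5 - -28,-40 \right)}} + \frac{\left(-35 + 18\right)^{2}}{-4361} = \frac{1740}{- \frac{2}{3} - \frac{8 \left(-5 - -28\right)}{3} + \frac{\left(-5 - -28\right)^{2}}{3}} + \frac{\left(-35 + 18\right)^{2}}{-4361} = \frac{1740}{- \frac{2}{3} - \frac{8 \left(-5 + 28\right)}{3} + \frac{\left(-5 + 28\right)^{2}}{3}} + \left(-17\right)^{2} \left(- \frac{1}{4361}\right) = \frac{1740}{- \frac{2}{3} - \frac{184}{3} + \frac{23^{2}}{3}} + 289 \left(- \frac{1}{4361}\right) = \frac{1740}{- \frac{2}{3} - \frac{184}{3} + \frac{1}{3} \cdot 529} - \frac{289}{4361} = \frac{1740}{- \frac{2}{3} - \frac{184}{3} + \frac{529}{3}} - \frac{289}{4361} = \frac{1740}{\frac{343}{3}} - \frac{289}{4361} = 1740 \cdot \frac{3}{343} - \frac{289}{4361} = \frac{5220}{343} - \frac{289}{4361} = \frac{462557}{30527}$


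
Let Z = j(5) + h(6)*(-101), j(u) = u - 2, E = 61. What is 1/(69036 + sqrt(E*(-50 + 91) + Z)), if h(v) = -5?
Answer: 23012/1588655429 - sqrt(3009)/4765966287 ≈ 1.4474e-5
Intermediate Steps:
j(u) = -2 + u
Z = 508 (Z = (-2 + 5) - 5*(-101) = 3 + 505 = 508)
1/(69036 + sqrt(E*(-50 + 91) + Z)) = 1/(69036 + sqrt(61*(-50 + 91) + 508)) = 1/(69036 + sqrt(61*41 + 508)) = 1/(69036 + sqrt(2501 + 508)) = 1/(69036 + sqrt(3009))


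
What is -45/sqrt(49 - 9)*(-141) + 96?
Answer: 96 + 1269*sqrt(10)/4 ≈ 1099.2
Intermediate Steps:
-45/sqrt(49 - 9)*(-141) + 96 = -45*sqrt(10)/20*(-141) + 96 = -9*sqrt(10)/4*(-141) + 96 = 1269*sqrt(10)/4 + 96 = 96 + 1269*sqrt(10)/4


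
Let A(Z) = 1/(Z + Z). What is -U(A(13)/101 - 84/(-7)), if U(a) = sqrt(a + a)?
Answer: -sqrt(41376569)/1313 ≈ -4.8991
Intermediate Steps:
A(Z) = 1/(2*Z)
U(a) = sqrt(2)*sqrt(a) (U(a) = sqrt(2*a) = sqrt(2)*sqrt(a))
-U(A(13)/101 - 84/(-7)) = -sqrt(2)*sqrt(((1/2)/13)/101 - 84/(-7)) = -sqrt(2)*sqrt(((1/2)*(1/13))*(1/101) - 84*(-1/7)) = -sqrt(2)*sqrt((1/26)*(1/101) + 12) = -sqrt(2)*sqrt(1/2626 + 12) = -sqrt(2)*sqrt(31513/2626) = -sqrt(2)*sqrt(82753138)/2626 = -sqrt(41376569)/1313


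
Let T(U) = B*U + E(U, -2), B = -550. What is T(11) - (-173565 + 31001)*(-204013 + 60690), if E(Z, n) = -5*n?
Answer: -20432706212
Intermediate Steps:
T(U) = 10 - 550*U (T(U) = -550*U - 5*(-2) = -550*U + 10 = 10 - 550*U)
T(11) - (-173565 + 31001)*(-204013 + 60690) = (10 - 550*11) - (-173565 + 31001)*(-204013 + 60690) = (10 - 6050) - (-142564)*(-143323) = -6040 - 1*20432700172 = -6040 - 20432700172 = -20432706212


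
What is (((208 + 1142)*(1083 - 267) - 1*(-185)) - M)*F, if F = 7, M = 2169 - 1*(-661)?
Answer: 7692685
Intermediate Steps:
M = 2830 (M = 2169 + 661 = 2830)
(((208 + 1142)*(1083 - 267) - 1*(-185)) - M)*F = (((208 + 1142)*(1083 - 267) - 1*(-185)) - 1*2830)*7 = ((1350*816 + 185) - 2830)*7 = ((1101600 + 185) - 2830)*7 = (1101785 - 2830)*7 = 1098955*7 = 7692685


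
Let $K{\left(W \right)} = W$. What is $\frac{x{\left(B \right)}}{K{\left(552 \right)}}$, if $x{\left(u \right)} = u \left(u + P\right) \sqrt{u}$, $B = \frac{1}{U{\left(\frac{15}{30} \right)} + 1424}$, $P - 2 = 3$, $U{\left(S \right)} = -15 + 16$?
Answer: $\frac{3563 \sqrt{57}}{159728962500} \approx 1.6841 \cdot 10^{-7}$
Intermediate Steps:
$U{\left(S \right)} = 1$
$P = 5$ ($P = 2 + 3 = 5$)
$B = \frac{1}{1425}$ ($B = \frac{1}{1 + 1424} = \frac{1}{1425} \approx 0.00070175$)
$x{\left(u \right)} = u^{\frac{3}{2}} \left(5 + u\right)$ ($x{\left(u \right)} = u \left(u + 5\right) \sqrt{u} = u \left(5 + u\right) \sqrt{u} = u^{\frac{3}{2}} \left(5 + u\right)$)
$\frac{x{\left(B \right)}}{K{\left(552 \right)}} = \frac{\left(\frac{1}{1425}\right)^{\frac{3}{2}} \left(5 + \frac{1}{1425}\right)}{552} = \frac{\sqrt{57}}{406125} \cdot \frac{7126}{1425} \cdot \frac{1}{552} = \frac{7126 \sqrt{57}}{578728125} \cdot \frac{1}{552} = \frac{3563 \sqrt{57}}{159728962500}$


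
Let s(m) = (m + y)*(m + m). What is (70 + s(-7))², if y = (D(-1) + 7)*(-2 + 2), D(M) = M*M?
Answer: 28224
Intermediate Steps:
D(M) = M²
y = 0 (y = ((-1)² + 7)*(-2 + 2) = (1 + 7)*0 = 8*0 = 0)
s(m) = 2*m² (s(m) = (m + 0)*(m + m) = m*(2*m) = 2*m²)
(70 + s(-7))² = (70 + 2*(-7)²)² = (70 + 2*49)² = (70 + 98)² = 168² = 28224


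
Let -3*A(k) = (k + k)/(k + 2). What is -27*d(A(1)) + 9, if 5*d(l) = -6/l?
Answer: -684/5 ≈ -136.80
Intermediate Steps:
A(k) = -2*k/(3*(2 + k)) (A(k) = -(k + k)/(3*(k + 2)) = -2*k/(3*(2 + k)))
d(l) = -6/(5*l) (d(l) = (-6/l)/5 = -6/(5*l))
-27*d(A(1)) + 9 = -(-162)/(5*((-2*1/(6 + 3*1)))) + 9 = -(-162)/(5*((-2*1/(6 + 3)))) + 9 = -(-162)/(5*((-2*1/9))) + 9 = -(-162)/(5*((-2*1*1/9))) + 9 = -(-162)/(5*(-2/9)) + 9 = -(-162)*(-9)/(5*2) + 9 = -27*27/5 + 9 = -729/5 + 9 = -684/5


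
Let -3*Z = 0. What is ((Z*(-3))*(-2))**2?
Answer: 0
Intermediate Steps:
Z = 0 (Z = -1/3*0 = 0)
((Z*(-3))*(-2))**2 = ((0*(-3))*(-2))**2 = (0*(-2))**2 = 0**2 = 0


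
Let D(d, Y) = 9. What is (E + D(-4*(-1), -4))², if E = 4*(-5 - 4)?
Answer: 729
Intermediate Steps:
E = -36 (E = 4*(-9) = -36)
(E + D(-4*(-1), -4))² = (-36 + 9)² = (-27)² = 729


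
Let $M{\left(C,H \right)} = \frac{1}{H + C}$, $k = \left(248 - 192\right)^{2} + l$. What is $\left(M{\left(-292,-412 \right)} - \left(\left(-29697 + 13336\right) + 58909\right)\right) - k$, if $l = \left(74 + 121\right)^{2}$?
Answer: $- \frac{58931137}{704} \approx -83709.0$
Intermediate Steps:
$l = 38025$ ($l = 195^{2} = 38025$)
$k = 41161$ ($k = \left(248 - 192\right)^{2} + 38025 = 56^{2} + 38025 = 3136 + 38025 = 41161$)
$M{\left(C,H \right)} = \frac{1}{C + H}$
$\left(M{\left(-292,-412 \right)} - \left(\left(-29697 + 13336\right) + 58909\right)\right) - k = \left(\frac{1}{-292 - 412} - \left(\left(-29697 + 13336\right) + 58909\right)\right) - 41161 = \left(\frac{1}{-704} - \left(-16361 + 58909\right)\right) - 41161 = \left(- \frac{1}{704} - 42548\right) - 41161 = - \frac{29953793}{704} - 41161 = - \frac{58931137}{704}$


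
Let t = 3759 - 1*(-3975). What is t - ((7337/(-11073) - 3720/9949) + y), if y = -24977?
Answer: 3603730563320/110165277 ≈ 32712.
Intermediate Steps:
t = 7734 (t = 3759 + 3975 = 7734)
t - ((7337/(-11073) - 3720/9949) + y) = 7734 - ((7337/(-11073) - 3720/9949) - 24977) = 7734 - ((7337*(-1/11073) - 3720*1/9949) - 24977) = 7734 - ((-7337/11073 - 3720/9949) - 24977) = 7734 - (-114187373/110165277 - 24977) = 7734 - 1*(-2751712311002/110165277) = 7734 + 2751712311002/110165277 = 3603730563320/110165277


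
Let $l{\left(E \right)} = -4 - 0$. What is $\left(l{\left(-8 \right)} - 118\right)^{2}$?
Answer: $14884$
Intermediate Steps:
$l{\left(E \right)} = -4$ ($l{\left(E \right)} = -4 + 0 = -4$)
$\left(l{\left(-8 \right)} - 118\right)^{2} = \left(-4 - 118\right)^{2} = \left(-122\right)^{2} = 14884$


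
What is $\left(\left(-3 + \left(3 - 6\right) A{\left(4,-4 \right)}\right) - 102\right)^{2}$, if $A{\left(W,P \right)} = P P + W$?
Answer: $27225$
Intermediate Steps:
$A{\left(W,P \right)} = W + P^{2}$ ($A{\left(W,P \right)} = P^{2} + W = W + P^{2}$)
$\left(\left(-3 + \left(3 - 6\right) A{\left(4,-4 \right)}\right) - 102\right)^{2} = \left(\left(-3 + \left(3 - 6\right) \left(4 + \left(-4\right)^{2}\right)\right) - 102\right)^{2} = \left(\left(-3 + \left(3 - 6\right) \left(4 + 16\right)\right) - 102\right)^{2} = \left(\left(-3 - 60\right) - 102\right)^{2} = \left(-63 - 102\right)^{2} = \left(-165\right)^{2} = 27225$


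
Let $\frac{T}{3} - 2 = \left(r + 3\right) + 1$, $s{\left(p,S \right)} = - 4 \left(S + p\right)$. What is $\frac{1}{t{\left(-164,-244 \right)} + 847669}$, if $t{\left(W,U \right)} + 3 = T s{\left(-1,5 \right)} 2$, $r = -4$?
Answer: $\frac{1}{847474} \approx 1.18 \cdot 10^{-6}$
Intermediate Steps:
$s{\left(p,S \right)} = - 4 S - 4 p$
$T = 6$ ($T = 6 + 3 \left(\left(-4 + 3\right) + 1\right) = 6 + 3 \left(-1 + 1\right) = 6 + 3 \cdot 0 = 6 + 0 = 6$)
$t{\left(W,U \right)} = -195$ ($t{\left(W,U \right)} = -3 + 6 \left(\left(-4\right) 5 - -4\right) 2 = -3 + 6 \left(-20 + 4\right) 2 = -3 + 6 \left(-16\right) 2 = -3 - 192 = -195$)
$\frac{1}{t{\left(-164,-244 \right)} + 847669} = \frac{1}{-195 + 847669} = \frac{1}{847474}$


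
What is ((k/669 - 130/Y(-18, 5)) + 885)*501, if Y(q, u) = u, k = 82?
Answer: 95983751/223 ≈ 4.3042e+5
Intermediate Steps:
((k/669 - 130/Y(-18, 5)) + 885)*501 = ((82/669 - 130/5) + 885)*501 = ((82*(1/669) - 130*1/5) + 885)*501 = ((82/669 - 26) + 885)*501 = (-17312/669 + 885)*501 = (574753/669)*501 = 95983751/223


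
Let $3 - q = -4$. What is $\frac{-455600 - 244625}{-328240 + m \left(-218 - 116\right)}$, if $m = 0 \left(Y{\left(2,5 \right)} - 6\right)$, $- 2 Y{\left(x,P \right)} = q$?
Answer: $\frac{140045}{65648} \approx 2.1333$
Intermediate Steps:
$q = 7$ ($q = 3 - -4 = 3 + 4 = 7$)
$Y{\left(x,P \right)} = - \frac{7}{2}$ ($Y{\left(x,P \right)} = \left(- \frac{1}{2}\right) 7 = - \frac{7}{2}$)
$m = 0$ ($m = 0 \left(- \frac{7}{2} - 6\right) = 0 \left(- \frac{19}{2}\right) = 0$)
$\frac{-455600 - 244625}{-328240 + m \left(-218 - 116\right)} = \frac{-455600 - 244625}{-328240 + 0 \left(-218 - 116\right)} = - \frac{700225}{-328240 + 0 \left(-334\right)} = - \frac{700225}{-328240 + 0} = - \frac{700225}{-328240} = \left(-700225\right) \left(- \frac{1}{328240}\right) = \frac{140045}{65648}$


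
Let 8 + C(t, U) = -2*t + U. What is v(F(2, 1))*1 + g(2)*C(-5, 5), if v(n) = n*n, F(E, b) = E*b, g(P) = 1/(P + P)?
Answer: 23/4 ≈ 5.7500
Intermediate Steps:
g(P) = 1/(2*P)
C(t, U) = -8 + U - 2*t (C(t, U) = -8 + (-2*t + U) = -8 + (U - 2*t) = -8 + U - 2*t)
v(n) = n²
v(F(2, 1))*1 + g(2)*C(-5, 5) = (2*1)²*1 + ((½)/2)*(-8 + 5 - 2*(-5)) = 2²*1 + ((½)*(½))*(-8 + 5 + 10) = 4*1 + (¼)*7 = 4 + 7/4 = 23/4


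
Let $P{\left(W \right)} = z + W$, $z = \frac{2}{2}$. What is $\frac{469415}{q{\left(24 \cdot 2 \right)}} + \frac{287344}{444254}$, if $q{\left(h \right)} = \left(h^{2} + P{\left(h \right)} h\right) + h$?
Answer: $\frac{104945578793}{1044885408} \approx 100.44$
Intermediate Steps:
$z = 1$ ($z = 2 \cdot \frac{1}{2} = 1$)
$P{\left(W \right)} = 1 + W$
$q{\left(h \right)} = h + h^{2} + h \left(1 + h\right)$ ($q{\left(h \right)} = \left(h^{2} + \left(1 + h\right) h\right) + h = \left(h^{2} + h \left(1 + h\right)\right) + h = h + h^{2} + h \left(1 + h\right)$)
$\frac{469415}{q{\left(24 \cdot 2 \right)}} + \frac{287344}{444254} = \frac{469415}{2 \cdot 24 \cdot 2 \left(1 + 24 \cdot 2\right)} + \frac{287344}{444254} = \frac{469415}{2 \cdot 48 \left(1 + 48\right)} + 287344 \cdot \frac{1}{444254} = \frac{469415}{2 \cdot 48 \cdot 49} + \frac{143672}{222127} = \frac{469415}{4704} + \frac{143672}{222127} = \frac{104945578793}{1044885408}$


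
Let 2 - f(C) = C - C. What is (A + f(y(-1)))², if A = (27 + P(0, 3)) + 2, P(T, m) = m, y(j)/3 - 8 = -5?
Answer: 1156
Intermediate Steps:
y(j) = 9 (y(j) = 24 + 3*(-5) = 24 - 15 = 9)
f(C) = 2 (f(C) = 2 - (C - C) = 2 - 1*0 = 2 + 0 = 2)
A = 32 (A = (27 + 3) + 2 = 30 + 2 = 32)
(A + f(y(-1)))² = (32 + 2)² = 34² = 1156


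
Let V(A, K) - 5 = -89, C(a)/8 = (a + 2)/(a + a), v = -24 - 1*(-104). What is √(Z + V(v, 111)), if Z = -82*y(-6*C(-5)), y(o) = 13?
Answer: 5*I*√46 ≈ 33.912*I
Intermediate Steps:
v = 80 (v = -24 + 104 = 80)
C(a) = 4*(2 + a)/a (C(a) = 8*((a + 2)/(a + a)) = 8*((2 + a)/((2*a))) = 8*((2 + a)*(1/(2*a))) = 8*((2 + a)/(2*a)) = 4*(2 + a)/a)
V(A, K) = -84 (V(A, K) = 5 - 89 = -84)
Z = -1066 (Z = -82*13 = -1066)
√(Z + V(v, 111)) = √(-1066 - 84) = √(-1150) = 5*I*√46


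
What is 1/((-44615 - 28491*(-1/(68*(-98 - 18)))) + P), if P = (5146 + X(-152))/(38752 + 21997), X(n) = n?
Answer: -479188112/21380669023967 ≈ -2.2412e-5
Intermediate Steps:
P = 4994/60749 (P = (5146 - 152)/(38752 + 21997) = 4994/60749 ≈ 0.082207)
1/((-44615 - 28491*(-1/(68*(-98 - 18)))) + P) = 1/((-44615 - 28491*(-1/(68*(-98 - 18)))) + 4994/60749) = 1/((-44615 - 28491/((-68*(-116)))) + 4994/60749) = 1/((-44615 - 28491/7888) + 4994/60749) = 1/(-351951611/7888 + 4994/60749) = 1/(-21380669023967/479188112) = -479188112/21380669023967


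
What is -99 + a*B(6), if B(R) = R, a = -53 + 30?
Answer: -237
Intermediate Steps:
a = -23
-99 + a*B(6) = -99 - 23*6 = -99 - 138 = -237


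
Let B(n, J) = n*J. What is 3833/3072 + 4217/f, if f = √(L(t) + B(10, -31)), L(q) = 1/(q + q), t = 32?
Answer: 3833/3072 - 33736*I*√19839/19839 ≈ 1.2477 - 239.52*I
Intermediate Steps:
L(q) = 1/(2*q)
B(n, J) = J*n
f = I*√19839/8 (f = √((½)/32 - 31*10) = √((½)*(1/32) - 310) = √(1/64 - 310) = √(-19839/64) = I*√19839/8 ≈ 17.606*I)
3833/3072 + 4217/f = 3833/3072 + 4217/((I*√19839/8)) = 3833*(1/3072) + 4217*(-8*I*√19839/19839) = 3833/3072 - 33736*I*√19839/19839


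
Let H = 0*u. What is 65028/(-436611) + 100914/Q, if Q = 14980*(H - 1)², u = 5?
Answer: 1025858167/155724590 ≈ 6.5876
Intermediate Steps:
H = 0 (H = 0*5 = 0)
Q = 14980 (Q = 14980*(0 - 1)² = 14980*(-1)² = 14980*1 = 14980)
65028/(-436611) + 100914/Q = 65028/(-436611) + 100914/14980 = 65028*(-1/436611) + 100914*(1/14980) = -21676/145537 + 50457/7490 = 1025858167/155724590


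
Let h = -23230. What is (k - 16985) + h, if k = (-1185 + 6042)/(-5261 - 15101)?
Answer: -818862687/20362 ≈ -40215.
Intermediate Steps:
k = -4857/20362 (k = 4857/(-20362) = 4857*(-1/20362) = -4857/20362 ≈ -0.23853)
(k - 16985) + h = (-4857/20362 - 16985) - 23230 = -345853427/20362 - 23230 = -818862687/20362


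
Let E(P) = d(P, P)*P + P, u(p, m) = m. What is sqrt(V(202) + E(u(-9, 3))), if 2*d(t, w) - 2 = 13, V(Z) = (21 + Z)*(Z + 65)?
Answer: 3*sqrt(26474)/2 ≈ 244.06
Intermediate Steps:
V(Z) = (21 + Z)*(65 + Z)
d(t, w) = 15/2 (d(t, w) = 1 + (1/2)*13 = 1 + 13/2 = 15/2)
E(P) = 17*P/2 (E(P) = 15*P/2 + P = 17*P/2)
sqrt(V(202) + E(u(-9, 3))) = sqrt((1365 + 202**2 + 86*202) + (17/2)*3) = sqrt((1365 + 40804 + 17372) + 51/2) = sqrt(59541 + 51/2) = sqrt(119133/2) = 3*sqrt(26474)/2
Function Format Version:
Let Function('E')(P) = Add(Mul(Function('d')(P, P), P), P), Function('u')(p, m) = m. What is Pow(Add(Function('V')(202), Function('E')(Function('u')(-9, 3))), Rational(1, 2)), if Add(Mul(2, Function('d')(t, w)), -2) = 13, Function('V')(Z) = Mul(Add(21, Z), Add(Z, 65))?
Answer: Mul(Rational(3, 2), Pow(26474, Rational(1, 2))) ≈ 244.06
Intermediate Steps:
Function('V')(Z) = Mul(Add(21, Z), Add(65, Z))
Function('d')(t, w) = Rational(15, 2) (Function('d')(t, w) = Add(1, Mul(Rational(1, 2), 13)) = Add(1, Rational(13, 2)) = Rational(15, 2))
Function('E')(P) = Mul(Rational(17, 2), P) (Function('E')(P) = Add(Mul(Rational(15, 2), P), P) = Mul(Rational(17, 2), P))
Pow(Add(Function('V')(202), Function('E')(Function('u')(-9, 3))), Rational(1, 2)) = Pow(Add(Add(1365, Pow(202, 2), Mul(86, 202)), Mul(Rational(17, 2), 3)), Rational(1, 2)) = Pow(Add(Add(1365, 40804, 17372), Rational(51, 2)), Rational(1, 2)) = Pow(Add(59541, Rational(51, 2)), Rational(1, 2)) = Pow(Rational(119133, 2), Rational(1, 2)) = Mul(Rational(3, 2), Pow(26474, Rational(1, 2)))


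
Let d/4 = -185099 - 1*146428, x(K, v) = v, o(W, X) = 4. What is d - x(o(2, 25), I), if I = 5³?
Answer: -1326233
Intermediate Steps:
I = 125
d = -1326108 (d = 4*(-185099 - 1*146428) = 4*(-185099 - 146428) = 4*(-331527) = -1326108)
d - x(o(2, 25), I) = -1326108 - 1*125 = -1326108 - 125 = -1326233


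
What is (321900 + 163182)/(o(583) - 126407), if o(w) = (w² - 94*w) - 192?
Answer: 242541/79244 ≈ 3.0607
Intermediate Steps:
o(w) = -192 + w² - 94*w
(321900 + 163182)/(o(583) - 126407) = (321900 + 163182)/((-192 + 583² - 94*583) - 126407) = 485082/((-192 + 339889 - 54802) - 126407) = 485082/(284895 - 126407) = 485082/158488 = 485082*(1/158488) = 242541/79244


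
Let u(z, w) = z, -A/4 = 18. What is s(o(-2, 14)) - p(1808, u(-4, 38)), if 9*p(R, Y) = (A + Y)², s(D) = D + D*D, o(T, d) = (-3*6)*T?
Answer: 6212/9 ≈ 690.22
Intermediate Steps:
A = -72 (A = -4*18 = -72)
o(T, d) = -18*T
s(D) = D + D²
p(R, Y) = (-72 + Y)²/9
s(o(-2, 14)) - p(1808, u(-4, 38)) = (-18*(-2))*(1 - 18*(-2)) - (-72 - 4)²/9 = 36*(1 + 36) - (-76)²/9 = 36*37 - 5776/9 = 1332 - 1*5776/9 = 1332 - 5776/9 = 6212/9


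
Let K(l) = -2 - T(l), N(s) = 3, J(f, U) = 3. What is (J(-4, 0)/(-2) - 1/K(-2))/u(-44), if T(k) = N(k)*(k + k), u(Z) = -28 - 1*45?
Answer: 8/365 ≈ 0.021918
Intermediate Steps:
u(Z) = -73 (u(Z) = -28 - 45 = -73)
T(k) = 6*k (T(k) = 3*(k + k) = 3*(2*k) = 6*k)
K(l) = -2 - 6*l
(J(-4, 0)/(-2) - 1/K(-2))/u(-44) = (3/(-2) - 1/(-2 - 6*(-2)))/(-73) = (3*(-½) - 1/(-2 + 12))*(-1/73) = (-3/2 - 1/10)*(-1/73) = (-3/2 - 1*⅒)*(-1/73) = (-3/2 - ⅒)*(-1/73) = -8/5*(-1/73) = 8/365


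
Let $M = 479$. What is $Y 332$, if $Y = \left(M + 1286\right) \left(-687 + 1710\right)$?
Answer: $599457540$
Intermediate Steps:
$Y = 1805595$ ($Y = \left(479 + 1286\right) \left(-687 + 1710\right) = 1765 \cdot 1023 = 1805595$)
$Y 332 = 1805595 \cdot 332 = 599457540$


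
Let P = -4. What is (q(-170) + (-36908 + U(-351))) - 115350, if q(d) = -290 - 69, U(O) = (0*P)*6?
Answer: -152617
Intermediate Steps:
U(O) = 0 (U(O) = (0*(-4))*6 = 0*6 = 0)
q(d) = -359
(q(-170) + (-36908 + U(-351))) - 115350 = (-359 + (-36908 + 0)) - 115350 = (-359 - 36908) - 115350 = -37267 - 115350 = -152617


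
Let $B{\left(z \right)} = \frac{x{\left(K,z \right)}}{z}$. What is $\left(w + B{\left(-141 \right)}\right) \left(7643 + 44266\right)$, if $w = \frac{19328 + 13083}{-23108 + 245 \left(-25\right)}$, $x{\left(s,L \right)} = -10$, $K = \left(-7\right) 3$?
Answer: $- \frac{74015676163}{1373951} \approx -53871.0$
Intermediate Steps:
$K = -21$
$B{\left(z \right)} = - \frac{10}{z}$
$w = - \frac{32411}{29233}$ ($w = \frac{32411}{-23108 - 6125} = \frac{32411}{-29233} = 32411 \left(- \frac{1}{29233}\right) = - \frac{32411}{29233} \approx -1.1087$)
$\left(w + B{\left(-141 \right)}\right) \left(7643 + 44266\right) = \left(- \frac{32411}{29233} - \frac{10}{-141}\right) \left(7643 + 44266\right) = \left(- \frac{32411}{29233} - - \frac{10}{141}\right) 51909 = \left(- \frac{32411}{29233} + \frac{10}{141}\right) 51909 = \left(- \frac{4277621}{4121853}\right) 51909 = - \frac{74015676163}{1373951}$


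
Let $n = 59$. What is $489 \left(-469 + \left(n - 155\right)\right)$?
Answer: $-276285$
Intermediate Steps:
$489 \left(-469 + \left(n - 155\right)\right) = 489 \left(-469 + \left(59 - 155\right)\right) = 489 \left(-469 - 96\right) = 489 \left(-565\right) = -276285$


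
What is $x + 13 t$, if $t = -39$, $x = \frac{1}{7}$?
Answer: $- \frac{3548}{7} \approx -506.86$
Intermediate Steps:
$x = \frac{1}{7} \approx 0.14286$
$x + 13 t = \frac{1}{7} + 13 \left(-39\right) = \frac{1}{7} - 507 = - \frac{3548}{7}$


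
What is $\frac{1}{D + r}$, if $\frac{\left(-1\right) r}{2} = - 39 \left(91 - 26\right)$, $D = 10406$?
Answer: $\frac{1}{15476} \approx 6.4616 \cdot 10^{-5}$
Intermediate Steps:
$r = 5070$ ($r = - 2 \left(- 39 \left(91 - 26\right)\right) = - 2 \left(\left(-39\right) 65\right) = \left(-2\right) \left(-2535\right) = 5070$)
$\frac{1}{D + r} = \frac{1}{10406 + 5070} = \frac{1}{15476}$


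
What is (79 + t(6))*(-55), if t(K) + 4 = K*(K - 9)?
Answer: -3135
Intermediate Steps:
t(K) = -4 + K*(-9 + K) (t(K) = -4 + K*(K - 9) = -4 + K*(-9 + K))
(79 + t(6))*(-55) = (79 + (-4 + 6**2 - 9*6))*(-55) = (79 + (-4 + 36 - 54))*(-55) = (79 - 22)*(-55) = 57*(-55) = -3135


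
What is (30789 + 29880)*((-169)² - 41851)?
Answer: -806291010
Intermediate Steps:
(30789 + 29880)*((-169)² - 41851) = 60669*(28561 - 41851) = 60669*(-13290) = -806291010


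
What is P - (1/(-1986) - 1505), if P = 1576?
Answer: 6118867/1986 ≈ 3081.0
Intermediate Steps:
P - (1/(-1986) - 1505) = 1576 - (1/(-1986) - 1505) = 1576 - (-1/1986 - 1505) = 1576 - 1*(-2988931/1986) = 1576 + 2988931/1986 = 6118867/1986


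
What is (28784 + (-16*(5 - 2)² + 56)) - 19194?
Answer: 9502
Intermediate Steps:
(28784 + (-16*(5 - 2)² + 56)) - 19194 = (28784 + (-16*3² + 56)) - 19194 = (28784 + (-16*9 + 56)) - 19194 = (28784 + (-144 + 56)) - 19194 = (28784 - 88) - 19194 = 28696 - 19194 = 9502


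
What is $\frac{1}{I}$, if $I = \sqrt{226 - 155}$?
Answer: $\frac{\sqrt{71}}{71} \approx 0.11868$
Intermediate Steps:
$I = \sqrt{71} \approx 8.4261$
$\frac{1}{I} = \frac{1}{\sqrt{71}} = \frac{\sqrt{71}}{71}$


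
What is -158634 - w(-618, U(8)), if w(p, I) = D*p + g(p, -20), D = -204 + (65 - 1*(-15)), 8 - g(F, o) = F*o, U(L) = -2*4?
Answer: -222914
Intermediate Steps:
U(L) = -8
g(F, o) = 8 - F*o
D = -124 (D = -204 + (65 + 15) = -204 + 80 = -124)
w(p, I) = 8 - 104*p (w(p, I) = -124*p + (8 - 1*p*(-20)) = -124*p + (8 + 20*p) = 8 - 104*p)
-158634 - w(-618, U(8)) = -158634 - (8 - 104*(-618)) = -158634 - (8 + 64272) = -158634 - 1*64280 = -158634 - 64280 = -222914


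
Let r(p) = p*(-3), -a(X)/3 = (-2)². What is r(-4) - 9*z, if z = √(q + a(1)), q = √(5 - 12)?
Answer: 12 - 9*√(-12 + I*√7) ≈ 8.5835 - 31.364*I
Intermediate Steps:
q = I*√7 (q = √(-7) = I*√7 ≈ 2.6458*I)
a(X) = -12 (a(X) = -3*(-2)² = -3*4 = -12)
z = √(-12 + I*√7) (z = √(I*√7 - 12) = √(-12 + I*√7) ≈ 0.37961 + 3.4848*I)
r(p) = -3*p
r(-4) - 9*z = -3*(-4) - 9*√(-12 + I*√7) = 12 - 9*√(-12 + I*√7)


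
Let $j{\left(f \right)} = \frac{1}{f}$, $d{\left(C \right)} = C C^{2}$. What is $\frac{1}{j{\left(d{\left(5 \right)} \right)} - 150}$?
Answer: $- \frac{125}{18749} \approx -0.006667$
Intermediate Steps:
$d{\left(C \right)} = C^{3}$
$\frac{1}{j{\left(d{\left(5 \right)} \right)} - 150} = \frac{1}{\frac{1}{5^{3}} - 150} = \frac{1}{\frac{1}{125} - 150} = \frac{1}{- \frac{18749}{125}} = - \frac{125}{18749}$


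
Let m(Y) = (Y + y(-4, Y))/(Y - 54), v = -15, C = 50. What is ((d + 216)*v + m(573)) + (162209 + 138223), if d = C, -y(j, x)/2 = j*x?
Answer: 51286185/173 ≈ 2.9645e+5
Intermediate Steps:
y(j, x) = -2*j*x
d = 50
m(Y) = 9*Y/(-54 + Y) (m(Y) = (Y - 2*(-4)*Y)/(Y - 54) = (Y + 8*Y)/(-54 + Y) = (9*Y)/(-54 + Y) = 9*Y/(-54 + Y))
((d + 216)*v + m(573)) + (162209 + 138223) = ((50 + 216)*(-15) + 9*573/(-54 + 573)) + (162209 + 138223) = (266*(-15) + 9*573/519) + 300432 = (-3990 + 9*573*(1/519)) + 300432 = (-3990 + 1719/173) + 300432 = -688551/173 + 300432 = 51286185/173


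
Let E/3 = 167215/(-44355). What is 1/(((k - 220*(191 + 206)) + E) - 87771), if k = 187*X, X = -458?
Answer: -2957/771091892 ≈ -3.8348e-6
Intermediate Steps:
k = -85646 (k = 187*(-458) = -85646)
E = -33443/2957 (E = 3*(167215/(-44355)) = 3*(167215*(-1/44355)) = 3*(-33443/8871) = -33443/2957 ≈ -11.310)
1/(((k - 220*(191 + 206)) + E) - 87771) = 1/(((-85646 - 220*(191 + 206)) - 33443/2957) - 87771) = 1/(((-85646 - 220*397) - 33443/2957) - 87771) = 1/(((-85646 - 87340) - 33443/2957) - 87771) = 1/((-172986 - 33443/2957) - 87771) = 1/(-511553045/2957 - 87771) = 1/(-771091892/2957) = -2957/771091892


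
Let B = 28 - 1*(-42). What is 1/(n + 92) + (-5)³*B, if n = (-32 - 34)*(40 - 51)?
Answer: -7157499/818 ≈ -8750.0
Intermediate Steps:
n = 726 (n = -66*(-11) = 726)
B = 70 (B = 28 + 42 = 70)
1/(n + 92) + (-5)³*B = 1/(726 + 92) + (-5)³*70 = 1/818 - 125*70 = 1/818 - 8750 = -7157499/818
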